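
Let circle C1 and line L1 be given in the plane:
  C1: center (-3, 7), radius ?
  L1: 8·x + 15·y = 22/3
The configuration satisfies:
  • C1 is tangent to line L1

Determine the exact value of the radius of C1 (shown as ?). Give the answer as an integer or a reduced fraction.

13/3

1. [C1‖L1]  r_C1² − 169/9 = 0  ⇒  r_C1 = 13/3 (r>0 drops 1)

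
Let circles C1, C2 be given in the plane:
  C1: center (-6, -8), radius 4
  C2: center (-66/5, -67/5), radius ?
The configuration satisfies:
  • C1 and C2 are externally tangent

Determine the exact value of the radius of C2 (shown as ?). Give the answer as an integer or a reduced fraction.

5

1. [ext C1·C2]  r_C2² + 8r_C2 − 65 = 0  ⇒  r_C2 = 5 (r>0 drops 1)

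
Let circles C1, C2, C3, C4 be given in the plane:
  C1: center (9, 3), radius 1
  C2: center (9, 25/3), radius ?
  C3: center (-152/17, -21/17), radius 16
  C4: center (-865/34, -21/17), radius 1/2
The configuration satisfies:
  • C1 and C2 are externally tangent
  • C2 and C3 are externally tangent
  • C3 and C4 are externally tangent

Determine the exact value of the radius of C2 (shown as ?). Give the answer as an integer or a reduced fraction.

13/3

1. [ext C1·C2]  r_C2² + 2r_C2 − 247/9 = 0  ⇒  r_C2 = 13/3 (r>0 drops 1)
2. [ext C2·C3]  r_C2² + 32r_C2 − 1417/9 = 0  ⇒  r_C2 = 13/3 (r>0 drops 1)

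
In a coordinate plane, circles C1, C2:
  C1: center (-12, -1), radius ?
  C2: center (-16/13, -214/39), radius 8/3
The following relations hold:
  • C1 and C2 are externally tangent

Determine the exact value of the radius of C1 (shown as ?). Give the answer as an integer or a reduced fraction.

1. [ext C1·C2]  r_C1² + (16/3)r_C1 − 129 = 0  ⇒  r_C1 = 9 (r>0 drops 1)

9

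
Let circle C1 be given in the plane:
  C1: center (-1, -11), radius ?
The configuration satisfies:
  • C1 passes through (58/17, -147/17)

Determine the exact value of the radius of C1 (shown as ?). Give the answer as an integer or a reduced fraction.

1. [C1∋P]  r_C1² − 25 = 0  ⇒  r_C1 = 5 (r>0 drops 1)

5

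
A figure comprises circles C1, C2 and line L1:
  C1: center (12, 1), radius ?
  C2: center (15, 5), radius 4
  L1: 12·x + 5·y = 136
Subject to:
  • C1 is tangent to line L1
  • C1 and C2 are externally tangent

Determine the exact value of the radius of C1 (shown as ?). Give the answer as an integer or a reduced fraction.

1. [C1‖L1]  r_C1² − 1 = 0  ⇒  r_C1 = 1 (r>0 drops 1)
2. [ext C1·C2]  r_C1² + 8r_C1 − 9 = 0  ⇒  r_C1 = 1 (r>0 drops 1)

1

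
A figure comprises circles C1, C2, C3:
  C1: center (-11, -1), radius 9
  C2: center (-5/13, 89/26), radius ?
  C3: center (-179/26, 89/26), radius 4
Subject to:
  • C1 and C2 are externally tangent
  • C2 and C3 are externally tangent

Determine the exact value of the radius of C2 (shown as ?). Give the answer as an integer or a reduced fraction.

5/2

1. [ext C1·C2]  r_C2² + 18r_C2 − 205/4 = 0  ⇒  r_C2 = 5/2 (r>0 drops 1)
2. [ext C2·C3]  r_C2² + 8r_C2 − 105/4 = 0  ⇒  r_C2 = 5/2 (r>0 drops 1)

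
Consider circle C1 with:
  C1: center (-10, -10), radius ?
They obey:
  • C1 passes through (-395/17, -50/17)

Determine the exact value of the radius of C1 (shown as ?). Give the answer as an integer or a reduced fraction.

1. [C1∋P]  r_C1² − 225 = 0  ⇒  r_C1 = 15 (r>0 drops 1)

15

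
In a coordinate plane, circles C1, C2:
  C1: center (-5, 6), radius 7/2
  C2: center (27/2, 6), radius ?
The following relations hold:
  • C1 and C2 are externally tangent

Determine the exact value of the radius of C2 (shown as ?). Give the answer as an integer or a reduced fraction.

15

1. [ext C1·C2]  r_C2² + 7r_C2 − 330 = 0  ⇒  r_C2 = 15 (r>0 drops 1)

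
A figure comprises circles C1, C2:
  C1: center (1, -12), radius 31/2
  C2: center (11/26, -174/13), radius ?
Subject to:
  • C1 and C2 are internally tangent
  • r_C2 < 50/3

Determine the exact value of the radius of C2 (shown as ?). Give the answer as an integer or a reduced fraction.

14

1. [int C1,C2]  r_C2² − 31r_C2 + 238 = 0  ⇒  r_C2 = 14 or 17
2. given r_C2 < 50/3: keep 14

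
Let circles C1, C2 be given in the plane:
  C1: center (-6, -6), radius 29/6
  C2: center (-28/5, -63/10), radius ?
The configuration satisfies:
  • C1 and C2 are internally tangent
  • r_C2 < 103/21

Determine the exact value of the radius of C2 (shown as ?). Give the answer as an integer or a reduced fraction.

13/3

1. [int C1,C2]  r_C2² − (29/3)r_C2 + 208/9 = 0  ⇒  r_C2 = 13/3 or 16/3
2. given r_C2 < 103/21: keep 13/3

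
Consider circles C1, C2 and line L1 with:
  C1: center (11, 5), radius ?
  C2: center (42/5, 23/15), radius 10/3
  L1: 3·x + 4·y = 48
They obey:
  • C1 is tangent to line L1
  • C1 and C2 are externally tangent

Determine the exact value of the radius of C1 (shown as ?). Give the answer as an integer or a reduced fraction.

1

1. [C1‖L1]  r_C1² − 1 = 0  ⇒  r_C1 = 1 (r>0 drops 1)
2. [ext C1·C2]  r_C1² + (20/3)r_C1 − 23/3 = 0  ⇒  r_C1 = 1 (r>0 drops 1)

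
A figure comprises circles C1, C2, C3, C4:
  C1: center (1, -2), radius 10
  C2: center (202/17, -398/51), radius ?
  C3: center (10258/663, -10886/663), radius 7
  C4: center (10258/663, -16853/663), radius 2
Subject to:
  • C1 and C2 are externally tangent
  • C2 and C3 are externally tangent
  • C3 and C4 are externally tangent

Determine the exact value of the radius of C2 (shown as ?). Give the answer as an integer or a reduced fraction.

7/3

1. [ext C1·C2]  r_C2² + 20r_C2 − 469/9 = 0  ⇒  r_C2 = 7/3 (r>0 drops 1)
2. [ext C2·C3]  r_C2² + 14r_C2 − 343/9 = 0  ⇒  r_C2 = 7/3 (r>0 drops 1)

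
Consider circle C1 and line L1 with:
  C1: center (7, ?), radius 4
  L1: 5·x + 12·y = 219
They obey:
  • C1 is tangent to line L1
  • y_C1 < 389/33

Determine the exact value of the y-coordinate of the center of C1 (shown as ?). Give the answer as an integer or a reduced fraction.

1. [C1‖L1]  y_C1² − (92/3)y_C1 + 649/3 = 0  ⇒  y_C1 = 11 or 59/3
2. given y_C1 < 389/33: keep 11

11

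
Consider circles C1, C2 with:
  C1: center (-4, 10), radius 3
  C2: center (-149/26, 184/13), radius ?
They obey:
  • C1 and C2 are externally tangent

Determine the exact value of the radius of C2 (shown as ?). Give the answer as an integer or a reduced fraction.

3/2

1. [ext C1·C2]  r_C2² + 6r_C2 − 45/4 = 0  ⇒  r_C2 = 3/2 (r>0 drops 1)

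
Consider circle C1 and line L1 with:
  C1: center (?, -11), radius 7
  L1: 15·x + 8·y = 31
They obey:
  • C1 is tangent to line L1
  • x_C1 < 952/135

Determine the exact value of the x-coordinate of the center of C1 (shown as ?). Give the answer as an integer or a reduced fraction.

1. [C1‖L1]  x_C1² − (238/15)x_C1 = 0  ⇒  x_C1 = 0 or 238/15
2. given x_C1 < 952/135: keep 0

0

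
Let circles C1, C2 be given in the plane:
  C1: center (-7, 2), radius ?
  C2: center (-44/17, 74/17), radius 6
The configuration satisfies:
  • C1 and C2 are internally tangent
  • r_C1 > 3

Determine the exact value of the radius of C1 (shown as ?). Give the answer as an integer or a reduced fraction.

1. [int C1,C2]  r_C1² − 12r_C1 + 11 = 0  ⇒  r_C1 = 1 or 11
2. given r_C1 > 3: keep 11

11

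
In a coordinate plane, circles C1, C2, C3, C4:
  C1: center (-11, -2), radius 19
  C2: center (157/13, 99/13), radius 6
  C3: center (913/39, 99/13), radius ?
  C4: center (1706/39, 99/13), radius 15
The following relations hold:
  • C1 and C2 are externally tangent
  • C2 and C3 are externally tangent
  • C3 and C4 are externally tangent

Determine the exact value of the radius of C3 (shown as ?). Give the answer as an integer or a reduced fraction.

1. [ext C2·C3]  r_C3² + 12r_C3 − 832/9 = 0  ⇒  r_C3 = 16/3 (r>0 drops 1)
2. [ext C3·C4]  r_C3² + 30r_C3 − 1696/9 = 0  ⇒  r_C3 = 16/3 (r>0 drops 1)

16/3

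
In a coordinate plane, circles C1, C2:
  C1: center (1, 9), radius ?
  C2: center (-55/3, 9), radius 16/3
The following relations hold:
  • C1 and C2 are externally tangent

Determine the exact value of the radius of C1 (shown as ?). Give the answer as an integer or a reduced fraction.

1. [ext C1·C2]  r_C1² + (32/3)r_C1 − 1036/3 = 0  ⇒  r_C1 = 14 (r>0 drops 1)

14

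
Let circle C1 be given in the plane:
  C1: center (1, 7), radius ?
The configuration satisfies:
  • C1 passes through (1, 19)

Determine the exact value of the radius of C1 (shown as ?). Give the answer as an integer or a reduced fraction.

1. [C1∋P]  r_C1² − 144 = 0  ⇒  r_C1 = 12 (r>0 drops 1)

12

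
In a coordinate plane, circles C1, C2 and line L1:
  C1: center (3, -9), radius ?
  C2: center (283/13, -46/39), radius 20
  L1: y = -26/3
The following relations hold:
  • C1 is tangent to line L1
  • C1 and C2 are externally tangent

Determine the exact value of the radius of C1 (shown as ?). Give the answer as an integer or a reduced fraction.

1/3

1. [C1‖L1]  r_C1² − 1/9 = 0  ⇒  r_C1 = 1/3 (r>0 drops 1)
2. [ext C1·C2]  r_C1² + 40r_C1 − 121/9 = 0  ⇒  r_C1 = 1/3 (r>0 drops 1)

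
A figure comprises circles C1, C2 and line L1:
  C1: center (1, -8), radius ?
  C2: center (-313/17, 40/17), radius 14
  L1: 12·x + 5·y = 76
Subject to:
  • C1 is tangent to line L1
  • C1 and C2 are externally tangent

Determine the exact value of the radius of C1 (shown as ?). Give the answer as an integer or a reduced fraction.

8

1. [C1‖L1]  r_C1² − 64 = 0  ⇒  r_C1 = 8 (r>0 drops 1)
2. [ext C1·C2]  r_C1² + 28r_C1 − 288 = 0  ⇒  r_C1 = 8 (r>0 drops 1)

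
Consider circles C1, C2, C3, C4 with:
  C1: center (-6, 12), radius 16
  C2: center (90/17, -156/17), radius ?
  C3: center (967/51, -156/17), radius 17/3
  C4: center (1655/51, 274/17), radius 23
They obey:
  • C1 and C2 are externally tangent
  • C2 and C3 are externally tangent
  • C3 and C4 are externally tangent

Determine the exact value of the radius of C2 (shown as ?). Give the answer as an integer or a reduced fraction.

8

1. [ext C1·C2]  r_C2² + 32r_C2 − 320 = 0  ⇒  r_C2 = 8 (r>0 drops 1)
2. [ext C2·C3]  r_C2² + (34/3)r_C2 − 464/3 = 0  ⇒  r_C2 = 8 (r>0 drops 1)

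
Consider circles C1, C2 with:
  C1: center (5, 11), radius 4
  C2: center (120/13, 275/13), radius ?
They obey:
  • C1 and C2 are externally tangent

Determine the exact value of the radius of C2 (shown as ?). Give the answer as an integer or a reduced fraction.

1. [ext C1·C2]  r_C2² + 8r_C2 − 105 = 0  ⇒  r_C2 = 7 (r>0 drops 1)

7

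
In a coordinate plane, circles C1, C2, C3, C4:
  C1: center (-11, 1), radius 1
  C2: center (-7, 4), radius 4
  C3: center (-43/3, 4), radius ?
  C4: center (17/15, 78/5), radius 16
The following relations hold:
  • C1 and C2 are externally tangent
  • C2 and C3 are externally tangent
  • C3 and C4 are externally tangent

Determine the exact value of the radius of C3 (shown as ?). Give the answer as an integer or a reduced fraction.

1. [ext C2·C3]  r_C3² + 8r_C3 − 340/9 = 0  ⇒  r_C3 = 10/3 (r>0 drops 1)
2. [ext C3·C4]  r_C3² + 32r_C3 − 1060/9 = 0  ⇒  r_C3 = 10/3 (r>0 drops 1)

10/3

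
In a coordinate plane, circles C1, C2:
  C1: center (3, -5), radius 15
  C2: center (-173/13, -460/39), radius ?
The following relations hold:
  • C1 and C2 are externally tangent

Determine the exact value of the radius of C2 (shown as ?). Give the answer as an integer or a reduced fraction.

8/3

1. [ext C1·C2]  r_C2² + 30r_C2 − 784/9 = 0  ⇒  r_C2 = 8/3 (r>0 drops 1)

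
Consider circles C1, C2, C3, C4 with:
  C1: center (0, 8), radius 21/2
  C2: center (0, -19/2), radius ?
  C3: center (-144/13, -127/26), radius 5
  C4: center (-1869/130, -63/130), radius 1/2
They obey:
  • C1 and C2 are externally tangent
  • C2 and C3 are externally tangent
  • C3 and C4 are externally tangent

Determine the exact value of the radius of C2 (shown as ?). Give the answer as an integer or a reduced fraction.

1. [ext C1·C2]  r_C2² + 21r_C2 − 196 = 0  ⇒  r_C2 = 7 (r>0 drops 1)
2. [ext C2·C3]  r_C2² + 10r_C2 − 119 = 0  ⇒  r_C2 = 7 (r>0 drops 1)

7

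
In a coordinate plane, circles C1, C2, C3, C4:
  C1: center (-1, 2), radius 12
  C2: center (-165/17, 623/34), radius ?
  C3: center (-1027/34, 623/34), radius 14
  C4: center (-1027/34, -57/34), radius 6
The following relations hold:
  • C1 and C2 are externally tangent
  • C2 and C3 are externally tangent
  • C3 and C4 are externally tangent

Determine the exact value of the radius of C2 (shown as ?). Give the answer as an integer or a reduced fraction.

13/2

1. [ext C1·C2]  r_C2² + 24r_C2 − 793/4 = 0  ⇒  r_C2 = 13/2 (r>0 drops 1)
2. [ext C2·C3]  r_C2² + 28r_C2 − 897/4 = 0  ⇒  r_C2 = 13/2 (r>0 drops 1)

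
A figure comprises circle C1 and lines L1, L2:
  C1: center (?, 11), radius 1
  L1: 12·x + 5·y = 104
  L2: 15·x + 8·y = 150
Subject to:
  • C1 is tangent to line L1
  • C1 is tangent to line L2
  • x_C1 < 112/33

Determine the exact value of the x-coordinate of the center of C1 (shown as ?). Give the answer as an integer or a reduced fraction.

3

1. [C1‖L1]  x_C1² − (49/6)x_C1 + 31/2 = 0  ⇒  x_C1 = 3 or 31/6
2. [C1‖L2]  x_C1² − (124/15)x_C1 + 79/5 = 0  ⇒  x_C1 = 3 or 79/15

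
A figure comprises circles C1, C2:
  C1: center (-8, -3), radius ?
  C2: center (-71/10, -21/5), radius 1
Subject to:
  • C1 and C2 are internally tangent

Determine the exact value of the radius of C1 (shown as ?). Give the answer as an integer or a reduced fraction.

1. [int C1,C2]  r_C1² − 2r_C1 − 5/4 = 0  ⇒  r_C1 = 5/2 (r>0 drops 1)

5/2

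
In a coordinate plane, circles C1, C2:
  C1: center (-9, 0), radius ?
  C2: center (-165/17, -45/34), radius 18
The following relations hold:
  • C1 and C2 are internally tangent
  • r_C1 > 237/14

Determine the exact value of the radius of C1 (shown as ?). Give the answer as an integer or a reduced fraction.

39/2

1. [int C1,C2]  r_C1² − 36r_C1 + 1287/4 = 0  ⇒  r_C1 = 33/2 or 39/2
2. given r_C1 > 237/14: keep 39/2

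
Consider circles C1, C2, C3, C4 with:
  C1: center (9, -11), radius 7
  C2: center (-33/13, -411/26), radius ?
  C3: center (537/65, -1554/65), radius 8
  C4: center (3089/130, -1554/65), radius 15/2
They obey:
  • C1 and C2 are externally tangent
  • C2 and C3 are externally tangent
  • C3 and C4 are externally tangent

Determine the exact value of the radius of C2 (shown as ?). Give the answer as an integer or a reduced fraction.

1. [ext C1·C2]  r_C2² + 14r_C2 − 429/4 = 0  ⇒  r_C2 = 11/2 (r>0 drops 1)
2. [ext C2·C3]  r_C2² + 16r_C2 − 473/4 = 0  ⇒  r_C2 = 11/2 (r>0 drops 1)

11/2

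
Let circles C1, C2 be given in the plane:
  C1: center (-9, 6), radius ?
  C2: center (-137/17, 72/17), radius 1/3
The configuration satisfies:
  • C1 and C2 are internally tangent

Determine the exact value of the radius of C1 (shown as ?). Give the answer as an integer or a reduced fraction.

1. [int C1,C2]  r_C1² − (2/3)r_C1 − 35/9 = 0  ⇒  r_C1 = 7/3 (r>0 drops 1)

7/3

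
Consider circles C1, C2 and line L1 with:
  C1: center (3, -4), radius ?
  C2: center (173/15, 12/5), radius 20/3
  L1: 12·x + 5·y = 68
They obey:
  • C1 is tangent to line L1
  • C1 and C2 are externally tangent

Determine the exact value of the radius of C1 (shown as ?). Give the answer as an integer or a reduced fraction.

4

1. [C1‖L1]  r_C1² − 16 = 0  ⇒  r_C1 = 4 (r>0 drops 1)
2. [ext C1·C2]  r_C1² + (40/3)r_C1 − 208/3 = 0  ⇒  r_C1 = 4 (r>0 drops 1)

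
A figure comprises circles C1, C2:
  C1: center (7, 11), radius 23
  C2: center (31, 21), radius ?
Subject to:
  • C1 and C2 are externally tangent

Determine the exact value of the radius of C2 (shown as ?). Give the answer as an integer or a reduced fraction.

1. [ext C1·C2]  r_C2² + 46r_C2 − 147 = 0  ⇒  r_C2 = 3 (r>0 drops 1)

3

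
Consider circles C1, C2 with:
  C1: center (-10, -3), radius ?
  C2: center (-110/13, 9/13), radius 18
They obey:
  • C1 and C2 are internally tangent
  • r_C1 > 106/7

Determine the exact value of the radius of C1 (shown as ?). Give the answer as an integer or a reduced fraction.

1. [int C1,C2]  r_C1² − 36r_C1 + 308 = 0  ⇒  r_C1 = 14 or 22
2. given r_C1 > 106/7: keep 22

22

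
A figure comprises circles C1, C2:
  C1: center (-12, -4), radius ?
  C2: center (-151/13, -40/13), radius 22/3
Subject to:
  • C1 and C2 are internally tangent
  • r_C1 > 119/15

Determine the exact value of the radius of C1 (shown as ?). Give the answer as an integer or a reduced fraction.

1. [int C1,C2]  r_C1² − (44/3)r_C1 + 475/9 = 0  ⇒  r_C1 = 19/3 or 25/3
2. given r_C1 > 119/15: keep 25/3

25/3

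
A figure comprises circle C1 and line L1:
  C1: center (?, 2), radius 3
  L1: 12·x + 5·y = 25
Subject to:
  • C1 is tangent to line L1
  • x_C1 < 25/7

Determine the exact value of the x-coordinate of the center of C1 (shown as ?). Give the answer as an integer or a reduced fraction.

-2

1. [C1‖L1]  x_C1² − (5/2)x_C1 − 9 = 0  ⇒  x_C1 = -2 or 9/2
2. given x_C1 < 25/7: keep -2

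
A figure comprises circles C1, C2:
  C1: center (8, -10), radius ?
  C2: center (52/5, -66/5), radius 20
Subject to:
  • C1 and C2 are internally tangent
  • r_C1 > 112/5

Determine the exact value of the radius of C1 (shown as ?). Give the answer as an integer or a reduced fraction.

1. [int C1,C2]  r_C1² − 40r_C1 + 384 = 0  ⇒  r_C1 = 16 or 24
2. given r_C1 > 112/5: keep 24

24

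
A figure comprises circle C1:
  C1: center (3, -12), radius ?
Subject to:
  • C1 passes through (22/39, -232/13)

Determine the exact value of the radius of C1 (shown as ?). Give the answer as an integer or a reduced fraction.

19/3

1. [C1∋P]  r_C1² − 361/9 = 0  ⇒  r_C1 = 19/3 (r>0 drops 1)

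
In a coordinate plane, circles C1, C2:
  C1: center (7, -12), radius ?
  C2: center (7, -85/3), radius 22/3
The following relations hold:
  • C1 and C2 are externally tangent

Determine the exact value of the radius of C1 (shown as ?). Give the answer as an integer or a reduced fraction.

1. [ext C1·C2]  r_C1² + (44/3)r_C1 − 213 = 0  ⇒  r_C1 = 9 (r>0 drops 1)

9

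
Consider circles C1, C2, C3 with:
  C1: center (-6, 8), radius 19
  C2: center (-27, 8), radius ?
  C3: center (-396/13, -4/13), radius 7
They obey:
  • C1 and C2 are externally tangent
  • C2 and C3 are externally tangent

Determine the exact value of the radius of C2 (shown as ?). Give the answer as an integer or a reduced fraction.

2

1. [ext C1·C2]  r_C2² + 38r_C2 − 80 = 0  ⇒  r_C2 = 2 (r>0 drops 1)
2. [ext C2·C3]  r_C2² + 14r_C2 − 32 = 0  ⇒  r_C2 = 2 (r>0 drops 1)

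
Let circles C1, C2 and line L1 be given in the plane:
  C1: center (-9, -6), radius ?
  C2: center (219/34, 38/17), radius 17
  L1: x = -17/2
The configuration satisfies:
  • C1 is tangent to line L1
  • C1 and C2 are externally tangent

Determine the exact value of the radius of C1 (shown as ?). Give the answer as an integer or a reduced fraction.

1/2

1. [C1‖L1]  r_C1² − 1/4 = 0  ⇒  r_C1 = 1/2 (r>0 drops 1)
2. [ext C1·C2]  r_C1² + 34r_C1 − 69/4 = 0  ⇒  r_C1 = 1/2 (r>0 drops 1)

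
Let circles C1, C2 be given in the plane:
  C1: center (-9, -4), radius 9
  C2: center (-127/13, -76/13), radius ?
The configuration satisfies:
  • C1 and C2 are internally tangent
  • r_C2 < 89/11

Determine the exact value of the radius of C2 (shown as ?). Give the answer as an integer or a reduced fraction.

1. [int C1,C2]  r_C2² − 18r_C2 + 77 = 0  ⇒  r_C2 = 7 or 11
2. given r_C2 < 89/11: keep 7

7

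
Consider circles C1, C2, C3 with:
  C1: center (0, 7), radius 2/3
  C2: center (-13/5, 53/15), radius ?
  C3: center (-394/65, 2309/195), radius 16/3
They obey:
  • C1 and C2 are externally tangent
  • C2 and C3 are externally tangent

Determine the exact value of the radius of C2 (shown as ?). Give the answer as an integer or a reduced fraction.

11/3

1. [ext C1·C2]  r_C2² + (4/3)r_C2 − 55/3 = 0  ⇒  r_C2 = 11/3 (r>0 drops 1)
2. [ext C2·C3]  r_C2² + (32/3)r_C2 − 473/9 = 0  ⇒  r_C2 = 11/3 (r>0 drops 1)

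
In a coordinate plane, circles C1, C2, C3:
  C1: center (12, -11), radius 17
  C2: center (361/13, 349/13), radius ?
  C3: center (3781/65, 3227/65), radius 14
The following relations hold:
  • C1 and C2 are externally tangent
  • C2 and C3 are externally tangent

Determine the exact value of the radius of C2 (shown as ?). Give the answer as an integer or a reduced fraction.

1. [ext C1·C2]  r_C2² + 34r_C2 − 1392 = 0  ⇒  r_C2 = 24 (r>0 drops 1)
2. [ext C2·C3]  r_C2² + 28r_C2 − 1248 = 0  ⇒  r_C2 = 24 (r>0 drops 1)

24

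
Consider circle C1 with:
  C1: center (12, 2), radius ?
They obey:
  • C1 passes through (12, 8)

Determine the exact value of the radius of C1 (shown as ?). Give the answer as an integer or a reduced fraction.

6

1. [C1∋P]  r_C1² − 36 = 0  ⇒  r_C1 = 6 (r>0 drops 1)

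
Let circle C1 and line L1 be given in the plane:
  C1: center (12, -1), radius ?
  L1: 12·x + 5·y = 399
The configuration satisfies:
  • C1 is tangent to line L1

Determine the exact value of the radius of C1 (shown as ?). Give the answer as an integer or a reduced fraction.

20

1. [C1‖L1]  r_C1² − 400 = 0  ⇒  r_C1 = 20 (r>0 drops 1)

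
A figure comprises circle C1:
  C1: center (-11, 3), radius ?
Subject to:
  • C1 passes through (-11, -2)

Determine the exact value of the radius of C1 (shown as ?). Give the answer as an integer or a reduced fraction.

1. [C1∋P]  r_C1² − 25 = 0  ⇒  r_C1 = 5 (r>0 drops 1)

5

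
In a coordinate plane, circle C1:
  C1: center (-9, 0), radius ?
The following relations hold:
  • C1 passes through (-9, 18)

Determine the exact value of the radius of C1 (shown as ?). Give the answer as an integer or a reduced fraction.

1. [C1∋P]  r_C1² − 324 = 0  ⇒  r_C1 = 18 (r>0 drops 1)

18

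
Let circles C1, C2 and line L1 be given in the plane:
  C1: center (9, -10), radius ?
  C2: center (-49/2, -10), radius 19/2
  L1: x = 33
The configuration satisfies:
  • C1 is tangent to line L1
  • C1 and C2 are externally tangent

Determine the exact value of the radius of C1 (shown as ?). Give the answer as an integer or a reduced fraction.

1. [C1‖L1]  r_C1² − 576 = 0  ⇒  r_C1 = 24 (r>0 drops 1)
2. [ext C1·C2]  r_C1² + 19r_C1 − 1032 = 0  ⇒  r_C1 = 24 (r>0 drops 1)

24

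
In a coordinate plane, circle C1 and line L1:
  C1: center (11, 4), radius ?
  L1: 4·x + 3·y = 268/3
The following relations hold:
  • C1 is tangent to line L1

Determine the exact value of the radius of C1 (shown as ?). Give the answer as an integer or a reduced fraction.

20/3

1. [C1‖L1]  r_C1² − 400/9 = 0  ⇒  r_C1 = 20/3 (r>0 drops 1)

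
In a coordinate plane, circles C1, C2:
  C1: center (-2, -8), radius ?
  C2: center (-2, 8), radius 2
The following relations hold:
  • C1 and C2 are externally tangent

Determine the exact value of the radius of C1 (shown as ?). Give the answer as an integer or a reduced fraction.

14

1. [ext C1·C2]  r_C1² + 4r_C1 − 252 = 0  ⇒  r_C1 = 14 (r>0 drops 1)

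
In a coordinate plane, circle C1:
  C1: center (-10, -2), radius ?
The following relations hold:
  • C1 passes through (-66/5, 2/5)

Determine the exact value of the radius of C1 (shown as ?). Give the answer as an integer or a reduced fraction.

4

1. [C1∋P]  r_C1² − 16 = 0  ⇒  r_C1 = 4 (r>0 drops 1)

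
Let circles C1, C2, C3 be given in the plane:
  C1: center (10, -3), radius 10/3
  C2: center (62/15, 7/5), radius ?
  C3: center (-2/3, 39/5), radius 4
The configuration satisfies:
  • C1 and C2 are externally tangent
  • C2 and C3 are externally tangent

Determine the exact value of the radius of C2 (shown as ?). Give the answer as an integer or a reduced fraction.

4

1. [ext C1·C2]  r_C2² + (20/3)r_C2 − 128/3 = 0  ⇒  r_C2 = 4 (r>0 drops 1)
2. [ext C2·C3]  r_C2² + 8r_C2 − 48 = 0  ⇒  r_C2 = 4 (r>0 drops 1)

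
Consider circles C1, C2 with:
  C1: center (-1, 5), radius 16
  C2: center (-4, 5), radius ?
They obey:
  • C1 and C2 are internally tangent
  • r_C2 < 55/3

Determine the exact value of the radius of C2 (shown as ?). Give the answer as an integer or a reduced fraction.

1. [int C1,C2]  r_C2² − 32r_C2 + 247 = 0  ⇒  r_C2 = 13 or 19
2. given r_C2 < 55/3: keep 13

13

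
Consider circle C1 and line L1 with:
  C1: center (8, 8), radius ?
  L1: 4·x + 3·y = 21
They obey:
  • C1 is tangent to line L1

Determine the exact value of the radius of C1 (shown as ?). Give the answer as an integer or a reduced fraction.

1. [C1‖L1]  r_C1² − 49 = 0  ⇒  r_C1 = 7 (r>0 drops 1)

7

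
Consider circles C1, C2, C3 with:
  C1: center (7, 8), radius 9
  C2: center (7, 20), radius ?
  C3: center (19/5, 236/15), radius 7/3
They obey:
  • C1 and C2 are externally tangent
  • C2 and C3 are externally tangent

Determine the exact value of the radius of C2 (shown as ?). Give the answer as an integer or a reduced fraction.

3

1. [ext C1·C2]  r_C2² + 18r_C2 − 63 = 0  ⇒  r_C2 = 3 (r>0 drops 1)
2. [ext C2·C3]  r_C2² + (14/3)r_C2 − 23 = 0  ⇒  r_C2 = 3 (r>0 drops 1)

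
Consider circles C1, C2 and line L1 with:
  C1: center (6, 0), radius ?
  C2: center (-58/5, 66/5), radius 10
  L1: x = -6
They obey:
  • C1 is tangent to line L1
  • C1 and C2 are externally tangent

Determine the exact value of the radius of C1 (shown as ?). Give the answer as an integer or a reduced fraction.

1. [C1‖L1]  r_C1² − 144 = 0  ⇒  r_C1 = 12 (r>0 drops 1)
2. [ext C1·C2]  r_C1² + 20r_C1 − 384 = 0  ⇒  r_C1 = 12 (r>0 drops 1)

12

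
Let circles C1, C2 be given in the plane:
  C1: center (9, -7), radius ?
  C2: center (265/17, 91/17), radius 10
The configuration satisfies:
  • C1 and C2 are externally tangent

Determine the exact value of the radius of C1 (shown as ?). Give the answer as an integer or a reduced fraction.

1. [ext C1·C2]  r_C1² + 20r_C1 − 96 = 0  ⇒  r_C1 = 4 (r>0 drops 1)

4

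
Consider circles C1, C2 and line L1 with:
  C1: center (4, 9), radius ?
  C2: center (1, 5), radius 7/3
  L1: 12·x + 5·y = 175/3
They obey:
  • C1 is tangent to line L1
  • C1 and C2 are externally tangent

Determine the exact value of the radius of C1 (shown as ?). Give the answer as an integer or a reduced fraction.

1. [C1‖L1]  r_C1² − 64/9 = 0  ⇒  r_C1 = 8/3 (r>0 drops 1)
2. [ext C1·C2]  r_C1² + (14/3)r_C1 − 176/9 = 0  ⇒  r_C1 = 8/3 (r>0 drops 1)

8/3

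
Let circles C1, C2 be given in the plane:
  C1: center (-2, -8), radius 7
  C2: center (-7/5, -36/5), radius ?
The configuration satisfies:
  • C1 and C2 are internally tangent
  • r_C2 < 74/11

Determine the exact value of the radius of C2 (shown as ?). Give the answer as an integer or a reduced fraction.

1. [int C1,C2]  r_C2² − 14r_C2 + 48 = 0  ⇒  r_C2 = 6 or 8
2. given r_C2 < 74/11: keep 6

6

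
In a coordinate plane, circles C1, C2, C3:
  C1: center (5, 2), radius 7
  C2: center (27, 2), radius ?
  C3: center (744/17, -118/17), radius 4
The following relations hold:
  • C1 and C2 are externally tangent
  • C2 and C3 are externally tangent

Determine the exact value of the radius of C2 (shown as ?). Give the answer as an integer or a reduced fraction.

1. [ext C1·C2]  r_C2² + 14r_C2 − 435 = 0  ⇒  r_C2 = 15 (r>0 drops 1)
2. [ext C2·C3]  r_C2² + 8r_C2 − 345 = 0  ⇒  r_C2 = 15 (r>0 drops 1)

15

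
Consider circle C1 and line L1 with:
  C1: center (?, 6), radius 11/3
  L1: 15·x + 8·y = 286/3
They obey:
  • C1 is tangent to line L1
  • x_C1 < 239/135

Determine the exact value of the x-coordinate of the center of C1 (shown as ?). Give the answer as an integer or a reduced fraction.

-1

1. [C1‖L1]  x_C1² − (284/45)x_C1 − 329/45 = 0  ⇒  x_C1 = -1 or 329/45
2. given x_C1 < 239/135: keep -1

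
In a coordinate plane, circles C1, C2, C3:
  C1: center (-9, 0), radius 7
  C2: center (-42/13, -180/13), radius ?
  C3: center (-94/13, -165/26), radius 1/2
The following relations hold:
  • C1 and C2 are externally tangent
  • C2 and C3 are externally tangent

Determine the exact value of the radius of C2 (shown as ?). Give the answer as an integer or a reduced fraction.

8

1. [ext C1·C2]  r_C2² + 14r_C2 − 176 = 0  ⇒  r_C2 = 8 (r>0 drops 1)
2. [ext C2·C3]  r_C2² + 1r_C2 − 72 = 0  ⇒  r_C2 = 8 (r>0 drops 1)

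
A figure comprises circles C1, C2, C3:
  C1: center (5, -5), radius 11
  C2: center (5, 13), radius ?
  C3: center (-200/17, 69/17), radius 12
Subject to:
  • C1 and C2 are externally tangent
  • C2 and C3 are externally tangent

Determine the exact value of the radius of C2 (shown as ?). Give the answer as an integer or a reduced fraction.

1. [ext C1·C2]  r_C2² + 22r_C2 − 203 = 0  ⇒  r_C2 = 7 (r>0 drops 1)
2. [ext C2·C3]  r_C2² + 24r_C2 − 217 = 0  ⇒  r_C2 = 7 (r>0 drops 1)

7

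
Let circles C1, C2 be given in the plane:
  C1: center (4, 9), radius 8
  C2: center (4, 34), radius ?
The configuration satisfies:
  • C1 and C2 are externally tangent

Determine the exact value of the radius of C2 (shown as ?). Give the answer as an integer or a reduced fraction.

17

1. [ext C1·C2]  r_C2² + 16r_C2 − 561 = 0  ⇒  r_C2 = 17 (r>0 drops 1)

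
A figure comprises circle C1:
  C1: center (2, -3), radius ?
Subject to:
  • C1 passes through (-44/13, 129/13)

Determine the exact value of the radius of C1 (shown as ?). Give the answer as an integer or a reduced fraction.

1. [C1∋P]  r_C1² − 196 = 0  ⇒  r_C1 = 14 (r>0 drops 1)

14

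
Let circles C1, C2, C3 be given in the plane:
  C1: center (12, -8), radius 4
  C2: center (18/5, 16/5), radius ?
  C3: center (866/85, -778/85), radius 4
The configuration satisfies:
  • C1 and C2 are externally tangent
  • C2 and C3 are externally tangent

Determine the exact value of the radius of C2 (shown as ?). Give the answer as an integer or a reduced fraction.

1. [ext C1·C2]  r_C2² + 8r_C2 − 180 = 0  ⇒  r_C2 = 10 (r>0 drops 1)
2. [ext C2·C3]  r_C2² + 8r_C2 − 180 = 0  ⇒  r_C2 = 10 (r>0 drops 1)

10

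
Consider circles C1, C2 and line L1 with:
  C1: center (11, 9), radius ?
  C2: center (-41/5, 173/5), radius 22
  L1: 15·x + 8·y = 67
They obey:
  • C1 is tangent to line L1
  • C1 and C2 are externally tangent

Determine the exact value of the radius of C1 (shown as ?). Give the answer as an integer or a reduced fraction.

1. [C1‖L1]  r_C1² − 100 = 0  ⇒  r_C1 = 10 (r>0 drops 1)
2. [ext C1·C2]  r_C1² + 44r_C1 − 540 = 0  ⇒  r_C1 = 10 (r>0 drops 1)

10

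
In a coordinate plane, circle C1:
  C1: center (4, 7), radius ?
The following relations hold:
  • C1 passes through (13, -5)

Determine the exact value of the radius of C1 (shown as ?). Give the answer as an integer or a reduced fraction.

1. [C1∋P]  r_C1² − 225 = 0  ⇒  r_C1 = 15 (r>0 drops 1)

15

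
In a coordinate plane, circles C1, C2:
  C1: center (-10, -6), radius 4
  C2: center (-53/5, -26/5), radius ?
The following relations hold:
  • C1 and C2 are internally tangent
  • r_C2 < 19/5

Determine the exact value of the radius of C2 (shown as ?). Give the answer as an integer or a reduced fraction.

1. [int C1,C2]  r_C2² − 8r_C2 + 15 = 0  ⇒  r_C2 = 3 or 5
2. given r_C2 < 19/5: keep 3

3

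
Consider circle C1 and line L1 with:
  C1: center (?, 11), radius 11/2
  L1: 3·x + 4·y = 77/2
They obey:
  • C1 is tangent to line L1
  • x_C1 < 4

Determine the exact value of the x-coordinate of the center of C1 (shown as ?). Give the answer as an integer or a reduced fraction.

-11

1. [C1‖L1]  x_C1² + (11/3)x_C1 − 242/3 = 0  ⇒  x_C1 = -11 or 22/3
2. given x_C1 < 4: keep -11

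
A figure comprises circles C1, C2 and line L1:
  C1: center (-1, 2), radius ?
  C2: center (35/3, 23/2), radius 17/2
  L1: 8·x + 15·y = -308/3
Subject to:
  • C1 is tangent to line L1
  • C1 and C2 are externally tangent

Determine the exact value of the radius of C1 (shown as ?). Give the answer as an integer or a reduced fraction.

22/3

1. [C1‖L1]  r_C1² − 484/9 = 0  ⇒  r_C1 = 22/3 (r>0 drops 1)
2. [ext C1·C2]  r_C1² + 17r_C1 − 1606/9 = 0  ⇒  r_C1 = 22/3 (r>0 drops 1)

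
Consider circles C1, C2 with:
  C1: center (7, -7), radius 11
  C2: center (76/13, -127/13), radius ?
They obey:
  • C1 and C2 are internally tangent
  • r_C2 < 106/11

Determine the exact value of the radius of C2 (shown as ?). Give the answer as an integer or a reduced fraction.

8

1. [int C1,C2]  r_C2² − 22r_C2 + 112 = 0  ⇒  r_C2 = 8 or 14
2. given r_C2 < 106/11: keep 8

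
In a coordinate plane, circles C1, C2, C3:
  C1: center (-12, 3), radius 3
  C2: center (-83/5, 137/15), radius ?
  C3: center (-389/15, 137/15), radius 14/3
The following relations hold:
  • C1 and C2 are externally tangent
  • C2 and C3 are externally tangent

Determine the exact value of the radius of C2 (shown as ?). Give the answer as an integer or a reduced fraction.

1. [ext C1·C2]  r_C2² + 6r_C2 − 448/9 = 0  ⇒  r_C2 = 14/3 (r>0 drops 1)
2. [ext C2·C3]  r_C2² + (28/3)r_C2 − 196/3 = 0  ⇒  r_C2 = 14/3 (r>0 drops 1)

14/3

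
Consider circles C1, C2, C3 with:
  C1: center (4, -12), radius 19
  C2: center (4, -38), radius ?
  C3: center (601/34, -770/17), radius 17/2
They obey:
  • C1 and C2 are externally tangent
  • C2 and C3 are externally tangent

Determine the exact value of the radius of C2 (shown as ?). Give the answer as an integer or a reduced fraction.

1. [ext C1·C2]  r_C2² + 38r_C2 − 315 = 0  ⇒  r_C2 = 7 (r>0 drops 1)
2. [ext C2·C3]  r_C2² + 17r_C2 − 168 = 0  ⇒  r_C2 = 7 (r>0 drops 1)

7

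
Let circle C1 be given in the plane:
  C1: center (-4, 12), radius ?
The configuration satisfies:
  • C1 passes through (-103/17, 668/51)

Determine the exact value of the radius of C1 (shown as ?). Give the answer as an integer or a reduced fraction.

1. [C1∋P]  r_C1² − 49/9 = 0  ⇒  r_C1 = 7/3 (r>0 drops 1)

7/3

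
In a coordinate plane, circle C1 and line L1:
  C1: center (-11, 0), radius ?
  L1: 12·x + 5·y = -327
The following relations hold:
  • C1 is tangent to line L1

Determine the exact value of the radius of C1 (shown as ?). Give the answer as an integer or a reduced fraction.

1. [C1‖L1]  r_C1² − 225 = 0  ⇒  r_C1 = 15 (r>0 drops 1)

15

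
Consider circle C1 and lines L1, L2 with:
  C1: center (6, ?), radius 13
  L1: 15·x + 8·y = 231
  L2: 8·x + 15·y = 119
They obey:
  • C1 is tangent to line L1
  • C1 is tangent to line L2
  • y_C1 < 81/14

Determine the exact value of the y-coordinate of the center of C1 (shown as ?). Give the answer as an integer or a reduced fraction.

-10

1. [C1‖L1]  y_C1² − (141/4)y_C1 − 905/2 = 0  ⇒  y_C1 = -10 or 181/4
2. [C1‖L2]  y_C1² − (142/15)y_C1 − 584/3 = 0  ⇒  y_C1 = -10 or 292/15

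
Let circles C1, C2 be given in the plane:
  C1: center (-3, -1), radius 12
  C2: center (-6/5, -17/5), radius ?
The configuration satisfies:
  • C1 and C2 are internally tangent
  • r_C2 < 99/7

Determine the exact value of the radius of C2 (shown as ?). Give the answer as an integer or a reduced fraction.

1. [int C1,C2]  r_C2² − 24r_C2 + 135 = 0  ⇒  r_C2 = 9 or 15
2. given r_C2 < 99/7: keep 9

9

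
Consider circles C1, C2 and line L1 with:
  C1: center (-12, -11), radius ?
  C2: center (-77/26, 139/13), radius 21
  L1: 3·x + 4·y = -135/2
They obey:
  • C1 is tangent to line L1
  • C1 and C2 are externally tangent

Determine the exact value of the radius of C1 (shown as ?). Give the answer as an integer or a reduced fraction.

5/2

1. [C1‖L1]  r_C1² − 25/4 = 0  ⇒  r_C1 = 5/2 (r>0 drops 1)
2. [ext C1·C2]  r_C1² + 42r_C1 − 445/4 = 0  ⇒  r_C1 = 5/2 (r>0 drops 1)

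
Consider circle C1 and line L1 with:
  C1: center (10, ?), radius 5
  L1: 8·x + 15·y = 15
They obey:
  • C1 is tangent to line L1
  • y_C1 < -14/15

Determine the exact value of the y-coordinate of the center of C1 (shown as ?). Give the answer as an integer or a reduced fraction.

1. [C1‖L1]  y_C1² + (26/3)y_C1 − 40/3 = 0  ⇒  y_C1 = -10 or 4/3
2. given y_C1 < -14/15: keep -10

-10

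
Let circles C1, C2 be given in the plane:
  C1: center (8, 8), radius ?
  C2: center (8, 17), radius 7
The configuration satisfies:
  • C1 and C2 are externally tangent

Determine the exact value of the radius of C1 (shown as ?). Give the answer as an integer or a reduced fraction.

1. [ext C1·C2]  r_C1² + 14r_C1 − 32 = 0  ⇒  r_C1 = 2 (r>0 drops 1)

2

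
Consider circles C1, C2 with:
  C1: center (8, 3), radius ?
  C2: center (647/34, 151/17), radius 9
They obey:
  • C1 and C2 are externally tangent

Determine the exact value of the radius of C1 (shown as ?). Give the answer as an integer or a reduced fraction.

1. [ext C1·C2]  r_C1² + 18r_C1 − 301/4 = 0  ⇒  r_C1 = 7/2 (r>0 drops 1)

7/2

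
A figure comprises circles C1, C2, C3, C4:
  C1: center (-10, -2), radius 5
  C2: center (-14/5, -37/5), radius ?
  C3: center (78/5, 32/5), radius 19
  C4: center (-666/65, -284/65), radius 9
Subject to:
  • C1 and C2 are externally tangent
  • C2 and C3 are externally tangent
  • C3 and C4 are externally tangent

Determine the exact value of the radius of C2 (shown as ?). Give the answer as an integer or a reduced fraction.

1. [ext C1·C2]  r_C2² + 10r_C2 − 56 = 0  ⇒  r_C2 = 4 (r>0 drops 1)
2. [ext C2·C3]  r_C2² + 38r_C2 − 168 = 0  ⇒  r_C2 = 4 (r>0 drops 1)

4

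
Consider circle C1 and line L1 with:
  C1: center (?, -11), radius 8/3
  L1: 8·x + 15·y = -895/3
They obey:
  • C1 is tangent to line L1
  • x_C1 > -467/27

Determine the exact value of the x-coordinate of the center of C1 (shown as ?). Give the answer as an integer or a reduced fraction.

-11

1. [C1‖L1]  x_C1² + (100/3)x_C1 + 737/3 = 0  ⇒  x_C1 = -67/3 or -11
2. given x_C1 > -467/27: keep -11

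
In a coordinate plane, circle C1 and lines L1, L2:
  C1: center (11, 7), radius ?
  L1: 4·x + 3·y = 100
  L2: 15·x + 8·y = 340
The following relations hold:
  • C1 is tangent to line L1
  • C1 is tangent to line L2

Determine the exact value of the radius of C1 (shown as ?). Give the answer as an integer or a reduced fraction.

7

1. [C1‖L1]  r_C1² − 49 = 0  ⇒  r_C1 = 7 (r>0 drops 1)
2. [C1‖L2]  r_C1² − 49 = 0  ⇒  r_C1 = 7 (r>0 drops 1)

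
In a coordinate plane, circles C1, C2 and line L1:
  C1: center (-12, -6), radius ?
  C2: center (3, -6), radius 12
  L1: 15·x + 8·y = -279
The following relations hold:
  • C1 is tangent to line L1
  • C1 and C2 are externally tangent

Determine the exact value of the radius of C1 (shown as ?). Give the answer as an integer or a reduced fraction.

3

1. [C1‖L1]  r_C1² − 9 = 0  ⇒  r_C1 = 3 (r>0 drops 1)
2. [ext C1·C2]  r_C1² + 24r_C1 − 81 = 0  ⇒  r_C1 = 3 (r>0 drops 1)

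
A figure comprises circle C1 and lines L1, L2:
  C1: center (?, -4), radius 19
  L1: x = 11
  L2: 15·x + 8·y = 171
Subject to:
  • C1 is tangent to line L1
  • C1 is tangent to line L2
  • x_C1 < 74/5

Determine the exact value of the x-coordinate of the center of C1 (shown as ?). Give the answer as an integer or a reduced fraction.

-8

1. [C1‖L1]  x_C1² − 22x_C1 − 240 = 0  ⇒  x_C1 = -8 or 30
2. [C1‖L2]  x_C1² − (406/15)x_C1 − 4208/15 = 0  ⇒  x_C1 = -8 or 526/15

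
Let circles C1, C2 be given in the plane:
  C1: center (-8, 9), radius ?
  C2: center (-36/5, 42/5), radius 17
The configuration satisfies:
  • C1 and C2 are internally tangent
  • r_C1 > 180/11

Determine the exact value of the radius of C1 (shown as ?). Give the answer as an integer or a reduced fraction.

18

1. [int C1,C2]  r_C1² − 34r_C1 + 288 = 0  ⇒  r_C1 = 16 or 18
2. given r_C1 > 180/11: keep 18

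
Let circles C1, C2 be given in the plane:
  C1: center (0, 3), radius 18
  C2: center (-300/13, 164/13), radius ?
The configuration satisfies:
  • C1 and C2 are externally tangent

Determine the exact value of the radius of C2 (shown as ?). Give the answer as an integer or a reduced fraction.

1. [ext C1·C2]  r_C2² + 36r_C2 − 301 = 0  ⇒  r_C2 = 7 (r>0 drops 1)

7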